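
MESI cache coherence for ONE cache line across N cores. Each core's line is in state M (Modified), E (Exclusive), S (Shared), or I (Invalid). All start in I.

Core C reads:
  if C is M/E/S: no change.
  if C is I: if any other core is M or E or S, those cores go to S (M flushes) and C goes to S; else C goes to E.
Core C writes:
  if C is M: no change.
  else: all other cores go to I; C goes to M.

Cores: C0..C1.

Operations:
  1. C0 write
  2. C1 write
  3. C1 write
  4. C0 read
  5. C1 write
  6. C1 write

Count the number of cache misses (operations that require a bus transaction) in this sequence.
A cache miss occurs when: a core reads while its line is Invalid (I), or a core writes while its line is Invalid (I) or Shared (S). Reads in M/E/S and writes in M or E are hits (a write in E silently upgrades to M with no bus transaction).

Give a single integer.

Answer: 4

Derivation:
Op 1: C0 write [C0 write: invalidate none -> C0=M] -> [M,I] [MISS #1: write from I]
Op 2: C1 write [C1 write: invalidate ['C0=M'] -> C1=M] -> [I,M] [MISS #2: write from I]
Op 3: C1 write [C1 write: already M (modified), no change] -> [I,M] [hit: write from M]
Op 4: C0 read [C0 read from I: others=['C1=M'] -> C0=S, others downsized to S] -> [S,S] [MISS #3: read from I]
Op 5: C1 write [C1 write: invalidate ['C0=S'] -> C1=M] -> [I,M] [MISS #4: write from S]
Op 6: C1 write [C1 write: already M (modified), no change] -> [I,M] [hit: write from M]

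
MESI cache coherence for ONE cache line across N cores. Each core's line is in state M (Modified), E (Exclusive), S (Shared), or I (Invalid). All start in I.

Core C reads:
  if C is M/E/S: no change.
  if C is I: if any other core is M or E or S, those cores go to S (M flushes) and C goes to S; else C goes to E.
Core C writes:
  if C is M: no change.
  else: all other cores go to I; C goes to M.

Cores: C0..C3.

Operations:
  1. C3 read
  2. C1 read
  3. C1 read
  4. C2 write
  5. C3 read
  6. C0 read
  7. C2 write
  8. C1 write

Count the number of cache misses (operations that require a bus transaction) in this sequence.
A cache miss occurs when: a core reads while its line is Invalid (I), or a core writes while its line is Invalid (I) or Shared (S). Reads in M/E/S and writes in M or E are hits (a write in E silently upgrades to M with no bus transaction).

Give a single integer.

Op 1: C3 read [C3 read from I: no other sharers -> C3=E (exclusive)] -> [I,I,I,E] [MISS #1: read from I]
Op 2: C1 read [C1 read from I: others=['C3=E'] -> C1=S, others downsized to S] -> [I,S,I,S] [MISS #2: read from I]
Op 3: C1 read [C1 read: already in S, no change] -> [I,S,I,S] [hit: read from S]
Op 4: C2 write [C2 write: invalidate ['C1=S', 'C3=S'] -> C2=M] -> [I,I,M,I] [MISS #3: write from I]
Op 5: C3 read [C3 read from I: others=['C2=M'] -> C3=S, others downsized to S] -> [I,I,S,S] [MISS #4: read from I]
Op 6: C0 read [C0 read from I: others=['C2=S', 'C3=S'] -> C0=S, others downsized to S] -> [S,I,S,S] [MISS #5: read from I]
Op 7: C2 write [C2 write: invalidate ['C0=S', 'C3=S'] -> C2=M] -> [I,I,M,I] [MISS #6: write from S]
Op 8: C1 write [C1 write: invalidate ['C2=M'] -> C1=M] -> [I,M,I,I] [MISS #7: write from I]

Answer: 7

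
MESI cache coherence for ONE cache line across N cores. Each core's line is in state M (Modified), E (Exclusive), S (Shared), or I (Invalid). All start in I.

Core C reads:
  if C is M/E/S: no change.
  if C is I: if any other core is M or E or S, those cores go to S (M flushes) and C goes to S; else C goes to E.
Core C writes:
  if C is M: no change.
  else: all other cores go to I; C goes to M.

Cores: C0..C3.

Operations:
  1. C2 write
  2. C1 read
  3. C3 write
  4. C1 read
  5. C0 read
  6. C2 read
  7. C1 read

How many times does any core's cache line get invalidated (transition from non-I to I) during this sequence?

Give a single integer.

Answer: 2

Derivation:
Op 1: C2 write [C2 write: invalidate none -> C2=M] -> [I,I,M,I] (invalidations this op: 0; running total: 0)
Op 2: C1 read [C1 read from I: others=['C2=M'] -> C1=S, others downsized to S] -> [I,S,S,I] (invalidations this op: 0; running total: 0)
Op 3: C3 write [C3 write: invalidate ['C1=S', 'C2=S'] -> C3=M] -> [I,I,I,M] (invalidations this op: 2; running total: 2)
Op 4: C1 read [C1 read from I: others=['C3=M'] -> C1=S, others downsized to S] -> [I,S,I,S] (invalidations this op: 0; running total: 2)
Op 5: C0 read [C0 read from I: others=['C1=S', 'C3=S'] -> C0=S, others downsized to S] -> [S,S,I,S] (invalidations this op: 0; running total: 2)
Op 6: C2 read [C2 read from I: others=['C0=S', 'C1=S', 'C3=S'] -> C2=S, others downsized to S] -> [S,S,S,S] (invalidations this op: 0; running total: 2)
Op 7: C1 read [C1 read: already in S, no change] -> [S,S,S,S] (invalidations this op: 0; running total: 2)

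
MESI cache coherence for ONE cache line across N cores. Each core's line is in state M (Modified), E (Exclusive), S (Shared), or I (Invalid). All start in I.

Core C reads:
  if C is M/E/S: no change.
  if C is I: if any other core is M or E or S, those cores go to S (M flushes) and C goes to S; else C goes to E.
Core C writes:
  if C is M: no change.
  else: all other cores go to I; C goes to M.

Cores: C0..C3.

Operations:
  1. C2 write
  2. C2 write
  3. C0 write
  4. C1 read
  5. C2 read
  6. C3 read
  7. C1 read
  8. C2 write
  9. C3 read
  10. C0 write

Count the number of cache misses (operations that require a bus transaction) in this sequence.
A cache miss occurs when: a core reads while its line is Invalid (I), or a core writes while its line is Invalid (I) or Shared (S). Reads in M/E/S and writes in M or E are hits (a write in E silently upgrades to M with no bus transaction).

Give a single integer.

Answer: 8

Derivation:
Op 1: C2 write [C2 write: invalidate none -> C2=M] -> [I,I,M,I] [MISS #1: write from I]
Op 2: C2 write [C2 write: already M (modified), no change] -> [I,I,M,I] [hit: write from M]
Op 3: C0 write [C0 write: invalidate ['C2=M'] -> C0=M] -> [M,I,I,I] [MISS #2: write from I]
Op 4: C1 read [C1 read from I: others=['C0=M'] -> C1=S, others downsized to S] -> [S,S,I,I] [MISS #3: read from I]
Op 5: C2 read [C2 read from I: others=['C0=S', 'C1=S'] -> C2=S, others downsized to S] -> [S,S,S,I] [MISS #4: read from I]
Op 6: C3 read [C3 read from I: others=['C0=S', 'C1=S', 'C2=S'] -> C3=S, others downsized to S] -> [S,S,S,S] [MISS #5: read from I]
Op 7: C1 read [C1 read: already in S, no change] -> [S,S,S,S] [hit: read from S]
Op 8: C2 write [C2 write: invalidate ['C0=S', 'C1=S', 'C3=S'] -> C2=M] -> [I,I,M,I] [MISS #6: write from S]
Op 9: C3 read [C3 read from I: others=['C2=M'] -> C3=S, others downsized to S] -> [I,I,S,S] [MISS #7: read from I]
Op 10: C0 write [C0 write: invalidate ['C2=S', 'C3=S'] -> C0=M] -> [M,I,I,I] [MISS #8: write from I]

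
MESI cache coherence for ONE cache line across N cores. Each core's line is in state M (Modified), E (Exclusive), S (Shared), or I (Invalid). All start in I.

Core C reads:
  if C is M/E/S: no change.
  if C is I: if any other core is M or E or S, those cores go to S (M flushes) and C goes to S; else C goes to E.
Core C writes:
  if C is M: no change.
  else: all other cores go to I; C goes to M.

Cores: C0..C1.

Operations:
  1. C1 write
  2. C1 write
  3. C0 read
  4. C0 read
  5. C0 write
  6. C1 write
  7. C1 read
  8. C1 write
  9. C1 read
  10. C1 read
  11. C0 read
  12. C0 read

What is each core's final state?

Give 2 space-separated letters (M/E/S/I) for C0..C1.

Answer: S S

Derivation:
Op 1: C1 write [C1 write: invalidate none -> C1=M] -> [I,M]
Op 2: C1 write [C1 write: already M (modified), no change] -> [I,M]
Op 3: C0 read [C0 read from I: others=['C1=M'] -> C0=S, others downsized to S] -> [S,S]
Op 4: C0 read [C0 read: already in S, no change] -> [S,S]
Op 5: C0 write [C0 write: invalidate ['C1=S'] -> C0=M] -> [M,I]
Op 6: C1 write [C1 write: invalidate ['C0=M'] -> C1=M] -> [I,M]
Op 7: C1 read [C1 read: already in M, no change] -> [I,M]
Op 8: C1 write [C1 write: already M (modified), no change] -> [I,M]
Op 9: C1 read [C1 read: already in M, no change] -> [I,M]
Op 10: C1 read [C1 read: already in M, no change] -> [I,M]
Op 11: C0 read [C0 read from I: others=['C1=M'] -> C0=S, others downsized to S] -> [S,S]
Op 12: C0 read [C0 read: already in S, no change] -> [S,S]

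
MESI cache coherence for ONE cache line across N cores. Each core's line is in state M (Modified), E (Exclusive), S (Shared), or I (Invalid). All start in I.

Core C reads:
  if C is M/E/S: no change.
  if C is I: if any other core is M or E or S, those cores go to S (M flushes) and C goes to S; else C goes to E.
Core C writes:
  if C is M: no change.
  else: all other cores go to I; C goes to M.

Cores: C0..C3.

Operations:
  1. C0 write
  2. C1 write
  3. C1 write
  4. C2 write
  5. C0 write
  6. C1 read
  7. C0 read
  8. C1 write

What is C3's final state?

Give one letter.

Answer: I

Derivation:
Op 1: C0 write [C0 write: invalidate none -> C0=M] -> [M,I,I,I]
Op 2: C1 write [C1 write: invalidate ['C0=M'] -> C1=M] -> [I,M,I,I]
Op 3: C1 write [C1 write: already M (modified), no change] -> [I,M,I,I]
Op 4: C2 write [C2 write: invalidate ['C1=M'] -> C2=M] -> [I,I,M,I]
Op 5: C0 write [C0 write: invalidate ['C2=M'] -> C0=M] -> [M,I,I,I]
Op 6: C1 read [C1 read from I: others=['C0=M'] -> C1=S, others downsized to S] -> [S,S,I,I]
Op 7: C0 read [C0 read: already in S, no change] -> [S,S,I,I]
Op 8: C1 write [C1 write: invalidate ['C0=S'] -> C1=M] -> [I,M,I,I]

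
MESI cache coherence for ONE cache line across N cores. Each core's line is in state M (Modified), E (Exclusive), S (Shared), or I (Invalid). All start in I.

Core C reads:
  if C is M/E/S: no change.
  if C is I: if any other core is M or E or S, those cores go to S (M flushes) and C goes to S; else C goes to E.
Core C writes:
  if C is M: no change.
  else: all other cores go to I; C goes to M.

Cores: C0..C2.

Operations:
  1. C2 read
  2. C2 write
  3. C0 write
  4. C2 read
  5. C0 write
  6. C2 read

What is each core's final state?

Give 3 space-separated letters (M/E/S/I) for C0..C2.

Op 1: C2 read [C2 read from I: no other sharers -> C2=E (exclusive)] -> [I,I,E]
Op 2: C2 write [C2 write: invalidate none -> C2=M] -> [I,I,M]
Op 3: C0 write [C0 write: invalidate ['C2=M'] -> C0=M] -> [M,I,I]
Op 4: C2 read [C2 read from I: others=['C0=M'] -> C2=S, others downsized to S] -> [S,I,S]
Op 5: C0 write [C0 write: invalidate ['C2=S'] -> C0=M] -> [M,I,I]
Op 6: C2 read [C2 read from I: others=['C0=M'] -> C2=S, others downsized to S] -> [S,I,S]

Answer: S I S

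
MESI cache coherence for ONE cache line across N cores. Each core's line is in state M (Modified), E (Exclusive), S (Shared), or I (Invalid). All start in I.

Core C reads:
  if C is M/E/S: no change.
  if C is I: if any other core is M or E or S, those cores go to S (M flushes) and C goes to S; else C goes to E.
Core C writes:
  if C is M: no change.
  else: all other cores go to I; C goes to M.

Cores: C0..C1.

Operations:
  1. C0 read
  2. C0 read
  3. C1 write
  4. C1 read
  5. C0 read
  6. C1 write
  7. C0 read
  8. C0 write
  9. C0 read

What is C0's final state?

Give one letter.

Answer: M

Derivation:
Op 1: C0 read [C0 read from I: no other sharers -> C0=E (exclusive)] -> [E,I]
Op 2: C0 read [C0 read: already in E, no change] -> [E,I]
Op 3: C1 write [C1 write: invalidate ['C0=E'] -> C1=M] -> [I,M]
Op 4: C1 read [C1 read: already in M, no change] -> [I,M]
Op 5: C0 read [C0 read from I: others=['C1=M'] -> C0=S, others downsized to S] -> [S,S]
Op 6: C1 write [C1 write: invalidate ['C0=S'] -> C1=M] -> [I,M]
Op 7: C0 read [C0 read from I: others=['C1=M'] -> C0=S, others downsized to S] -> [S,S]
Op 8: C0 write [C0 write: invalidate ['C1=S'] -> C0=M] -> [M,I]
Op 9: C0 read [C0 read: already in M, no change] -> [M,I]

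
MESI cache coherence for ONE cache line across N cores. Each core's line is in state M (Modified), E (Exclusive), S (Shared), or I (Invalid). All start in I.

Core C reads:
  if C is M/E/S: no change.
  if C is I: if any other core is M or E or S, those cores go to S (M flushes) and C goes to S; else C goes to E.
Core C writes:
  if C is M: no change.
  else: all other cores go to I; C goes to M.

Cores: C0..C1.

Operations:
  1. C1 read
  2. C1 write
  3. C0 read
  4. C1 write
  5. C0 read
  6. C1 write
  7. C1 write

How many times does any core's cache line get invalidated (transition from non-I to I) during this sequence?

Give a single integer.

Op 1: C1 read [C1 read from I: no other sharers -> C1=E (exclusive)] -> [I,E] (invalidations this op: 0; running total: 0)
Op 2: C1 write [C1 write: invalidate none -> C1=M] -> [I,M] (invalidations this op: 0; running total: 0)
Op 3: C0 read [C0 read from I: others=['C1=M'] -> C0=S, others downsized to S] -> [S,S] (invalidations this op: 0; running total: 0)
Op 4: C1 write [C1 write: invalidate ['C0=S'] -> C1=M] -> [I,M] (invalidations this op: 1; running total: 1)
Op 5: C0 read [C0 read from I: others=['C1=M'] -> C0=S, others downsized to S] -> [S,S] (invalidations this op: 0; running total: 1)
Op 6: C1 write [C1 write: invalidate ['C0=S'] -> C1=M] -> [I,M] (invalidations this op: 1; running total: 2)
Op 7: C1 write [C1 write: already M (modified), no change] -> [I,M] (invalidations this op: 0; running total: 2)

Answer: 2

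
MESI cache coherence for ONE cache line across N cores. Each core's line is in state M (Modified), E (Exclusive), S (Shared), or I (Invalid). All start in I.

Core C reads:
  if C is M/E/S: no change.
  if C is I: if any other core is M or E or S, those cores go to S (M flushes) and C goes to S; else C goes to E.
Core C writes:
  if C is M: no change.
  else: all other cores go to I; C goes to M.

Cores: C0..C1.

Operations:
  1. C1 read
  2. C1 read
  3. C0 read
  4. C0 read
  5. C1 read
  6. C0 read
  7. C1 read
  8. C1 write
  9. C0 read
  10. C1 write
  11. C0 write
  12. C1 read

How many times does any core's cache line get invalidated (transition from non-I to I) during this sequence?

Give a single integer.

Answer: 3

Derivation:
Op 1: C1 read [C1 read from I: no other sharers -> C1=E (exclusive)] -> [I,E] (invalidations this op: 0; running total: 0)
Op 2: C1 read [C1 read: already in E, no change] -> [I,E] (invalidations this op: 0; running total: 0)
Op 3: C0 read [C0 read from I: others=['C1=E'] -> C0=S, others downsized to S] -> [S,S] (invalidations this op: 0; running total: 0)
Op 4: C0 read [C0 read: already in S, no change] -> [S,S] (invalidations this op: 0; running total: 0)
Op 5: C1 read [C1 read: already in S, no change] -> [S,S] (invalidations this op: 0; running total: 0)
Op 6: C0 read [C0 read: already in S, no change] -> [S,S] (invalidations this op: 0; running total: 0)
Op 7: C1 read [C1 read: already in S, no change] -> [S,S] (invalidations this op: 0; running total: 0)
Op 8: C1 write [C1 write: invalidate ['C0=S'] -> C1=M] -> [I,M] (invalidations this op: 1; running total: 1)
Op 9: C0 read [C0 read from I: others=['C1=M'] -> C0=S, others downsized to S] -> [S,S] (invalidations this op: 0; running total: 1)
Op 10: C1 write [C1 write: invalidate ['C0=S'] -> C1=M] -> [I,M] (invalidations this op: 1; running total: 2)
Op 11: C0 write [C0 write: invalidate ['C1=M'] -> C0=M] -> [M,I] (invalidations this op: 1; running total: 3)
Op 12: C1 read [C1 read from I: others=['C0=M'] -> C1=S, others downsized to S] -> [S,S] (invalidations this op: 0; running total: 3)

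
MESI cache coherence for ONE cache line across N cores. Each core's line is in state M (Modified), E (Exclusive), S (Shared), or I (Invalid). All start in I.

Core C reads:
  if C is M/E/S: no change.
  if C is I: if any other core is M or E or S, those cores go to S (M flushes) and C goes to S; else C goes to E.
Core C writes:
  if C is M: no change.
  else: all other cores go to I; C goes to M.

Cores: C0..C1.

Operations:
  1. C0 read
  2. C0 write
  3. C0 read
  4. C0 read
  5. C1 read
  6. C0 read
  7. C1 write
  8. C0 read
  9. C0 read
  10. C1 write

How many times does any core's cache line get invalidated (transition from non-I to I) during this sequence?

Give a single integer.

Op 1: C0 read [C0 read from I: no other sharers -> C0=E (exclusive)] -> [E,I] (invalidations this op: 0; running total: 0)
Op 2: C0 write [C0 write: invalidate none -> C0=M] -> [M,I] (invalidations this op: 0; running total: 0)
Op 3: C0 read [C0 read: already in M, no change] -> [M,I] (invalidations this op: 0; running total: 0)
Op 4: C0 read [C0 read: already in M, no change] -> [M,I] (invalidations this op: 0; running total: 0)
Op 5: C1 read [C1 read from I: others=['C0=M'] -> C1=S, others downsized to S] -> [S,S] (invalidations this op: 0; running total: 0)
Op 6: C0 read [C0 read: already in S, no change] -> [S,S] (invalidations this op: 0; running total: 0)
Op 7: C1 write [C1 write: invalidate ['C0=S'] -> C1=M] -> [I,M] (invalidations this op: 1; running total: 1)
Op 8: C0 read [C0 read from I: others=['C1=M'] -> C0=S, others downsized to S] -> [S,S] (invalidations this op: 0; running total: 1)
Op 9: C0 read [C0 read: already in S, no change] -> [S,S] (invalidations this op: 0; running total: 1)
Op 10: C1 write [C1 write: invalidate ['C0=S'] -> C1=M] -> [I,M] (invalidations this op: 1; running total: 2)

Answer: 2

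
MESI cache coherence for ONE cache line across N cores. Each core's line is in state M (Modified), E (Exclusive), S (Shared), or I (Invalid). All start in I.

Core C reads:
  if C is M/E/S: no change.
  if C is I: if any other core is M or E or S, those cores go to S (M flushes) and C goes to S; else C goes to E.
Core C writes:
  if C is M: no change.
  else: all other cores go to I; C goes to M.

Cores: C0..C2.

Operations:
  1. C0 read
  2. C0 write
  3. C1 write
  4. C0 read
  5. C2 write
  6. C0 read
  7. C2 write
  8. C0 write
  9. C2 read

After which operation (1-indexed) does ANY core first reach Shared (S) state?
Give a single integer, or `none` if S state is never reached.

Op 1: C0 read [C0 read from I: no other sharers -> C0=E (exclusive)] -> [E,I,I]
Op 2: C0 write [C0 write: invalidate none -> C0=M] -> [M,I,I]
Op 3: C1 write [C1 write: invalidate ['C0=M'] -> C1=M] -> [I,M,I]
Op 4: C0 read [C0 read from I: others=['C1=M'] -> C0=S, others downsized to S] -> [S,S,I]
  -> First S state at op 4; remaining ops need not be traced.

Answer: 4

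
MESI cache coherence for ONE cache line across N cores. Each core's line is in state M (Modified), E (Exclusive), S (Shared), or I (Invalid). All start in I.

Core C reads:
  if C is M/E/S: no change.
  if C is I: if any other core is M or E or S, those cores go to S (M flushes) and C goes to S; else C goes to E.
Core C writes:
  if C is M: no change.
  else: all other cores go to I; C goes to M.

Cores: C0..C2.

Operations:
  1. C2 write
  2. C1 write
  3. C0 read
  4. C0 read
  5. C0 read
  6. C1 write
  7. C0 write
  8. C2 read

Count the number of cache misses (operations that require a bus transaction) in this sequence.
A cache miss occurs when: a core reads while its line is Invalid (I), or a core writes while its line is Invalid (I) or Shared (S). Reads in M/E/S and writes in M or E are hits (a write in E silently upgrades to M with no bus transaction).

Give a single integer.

Answer: 6

Derivation:
Op 1: C2 write [C2 write: invalidate none -> C2=M] -> [I,I,M] [MISS #1: write from I]
Op 2: C1 write [C1 write: invalidate ['C2=M'] -> C1=M] -> [I,M,I] [MISS #2: write from I]
Op 3: C0 read [C0 read from I: others=['C1=M'] -> C0=S, others downsized to S] -> [S,S,I] [MISS #3: read from I]
Op 4: C0 read [C0 read: already in S, no change] -> [S,S,I] [hit: read from S]
Op 5: C0 read [C0 read: already in S, no change] -> [S,S,I] [hit: read from S]
Op 6: C1 write [C1 write: invalidate ['C0=S'] -> C1=M] -> [I,M,I] [MISS #4: write from S]
Op 7: C0 write [C0 write: invalidate ['C1=M'] -> C0=M] -> [M,I,I] [MISS #5: write from I]
Op 8: C2 read [C2 read from I: others=['C0=M'] -> C2=S, others downsized to S] -> [S,I,S] [MISS #6: read from I]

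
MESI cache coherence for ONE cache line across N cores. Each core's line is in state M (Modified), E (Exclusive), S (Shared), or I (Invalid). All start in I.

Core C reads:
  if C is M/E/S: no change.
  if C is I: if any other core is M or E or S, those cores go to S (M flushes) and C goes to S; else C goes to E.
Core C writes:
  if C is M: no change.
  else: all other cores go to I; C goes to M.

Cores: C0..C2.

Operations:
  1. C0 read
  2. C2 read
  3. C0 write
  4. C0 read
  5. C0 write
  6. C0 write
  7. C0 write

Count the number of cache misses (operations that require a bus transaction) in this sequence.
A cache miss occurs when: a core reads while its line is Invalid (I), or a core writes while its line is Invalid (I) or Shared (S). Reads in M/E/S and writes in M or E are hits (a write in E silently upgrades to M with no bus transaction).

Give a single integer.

Answer: 3

Derivation:
Op 1: C0 read [C0 read from I: no other sharers -> C0=E (exclusive)] -> [E,I,I] [MISS #1: read from I]
Op 2: C2 read [C2 read from I: others=['C0=E'] -> C2=S, others downsized to S] -> [S,I,S] [MISS #2: read from I]
Op 3: C0 write [C0 write: invalidate ['C2=S'] -> C0=M] -> [M,I,I] [MISS #3: write from S]
Op 4: C0 read [C0 read: already in M, no change] -> [M,I,I] [hit: read from M]
Op 5: C0 write [C0 write: already M (modified), no change] -> [M,I,I] [hit: write from M]
Op 6: C0 write [C0 write: already M (modified), no change] -> [M,I,I] [hit: write from M]
Op 7: C0 write [C0 write: already M (modified), no change] -> [M,I,I] [hit: write from M]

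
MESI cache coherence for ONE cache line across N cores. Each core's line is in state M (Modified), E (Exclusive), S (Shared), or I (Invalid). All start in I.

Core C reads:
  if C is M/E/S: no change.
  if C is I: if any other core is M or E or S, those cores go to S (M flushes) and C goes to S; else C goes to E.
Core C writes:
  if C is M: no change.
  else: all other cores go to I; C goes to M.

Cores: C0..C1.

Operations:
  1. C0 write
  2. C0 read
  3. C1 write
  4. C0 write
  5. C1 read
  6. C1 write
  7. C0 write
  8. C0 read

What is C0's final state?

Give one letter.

Answer: M

Derivation:
Op 1: C0 write [C0 write: invalidate none -> C0=M] -> [M,I]
Op 2: C0 read [C0 read: already in M, no change] -> [M,I]
Op 3: C1 write [C1 write: invalidate ['C0=M'] -> C1=M] -> [I,M]
Op 4: C0 write [C0 write: invalidate ['C1=M'] -> C0=M] -> [M,I]
Op 5: C1 read [C1 read from I: others=['C0=M'] -> C1=S, others downsized to S] -> [S,S]
Op 6: C1 write [C1 write: invalidate ['C0=S'] -> C1=M] -> [I,M]
Op 7: C0 write [C0 write: invalidate ['C1=M'] -> C0=M] -> [M,I]
Op 8: C0 read [C0 read: already in M, no change] -> [M,I]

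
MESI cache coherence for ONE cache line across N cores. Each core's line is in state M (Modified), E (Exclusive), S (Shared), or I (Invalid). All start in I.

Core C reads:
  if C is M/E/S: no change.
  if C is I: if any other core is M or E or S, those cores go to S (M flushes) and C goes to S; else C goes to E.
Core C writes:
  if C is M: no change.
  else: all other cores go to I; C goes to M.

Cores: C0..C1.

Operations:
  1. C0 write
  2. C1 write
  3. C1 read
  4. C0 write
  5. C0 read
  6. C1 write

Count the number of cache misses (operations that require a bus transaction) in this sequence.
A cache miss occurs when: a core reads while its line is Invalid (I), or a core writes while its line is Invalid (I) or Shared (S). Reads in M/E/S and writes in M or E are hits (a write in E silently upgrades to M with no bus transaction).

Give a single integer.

Answer: 4

Derivation:
Op 1: C0 write [C0 write: invalidate none -> C0=M] -> [M,I] [MISS #1: write from I]
Op 2: C1 write [C1 write: invalidate ['C0=M'] -> C1=M] -> [I,M] [MISS #2: write from I]
Op 3: C1 read [C1 read: already in M, no change] -> [I,M] [hit: read from M]
Op 4: C0 write [C0 write: invalidate ['C1=M'] -> C0=M] -> [M,I] [MISS #3: write from I]
Op 5: C0 read [C0 read: already in M, no change] -> [M,I] [hit: read from M]
Op 6: C1 write [C1 write: invalidate ['C0=M'] -> C1=M] -> [I,M] [MISS #4: write from I]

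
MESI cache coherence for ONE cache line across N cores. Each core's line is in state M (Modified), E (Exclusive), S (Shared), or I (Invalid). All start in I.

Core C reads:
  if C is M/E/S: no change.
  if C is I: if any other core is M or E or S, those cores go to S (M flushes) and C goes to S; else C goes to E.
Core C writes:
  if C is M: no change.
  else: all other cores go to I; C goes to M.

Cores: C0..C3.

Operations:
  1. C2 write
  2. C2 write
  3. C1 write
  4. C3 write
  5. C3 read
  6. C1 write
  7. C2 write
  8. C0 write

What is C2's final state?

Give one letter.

Answer: I

Derivation:
Op 1: C2 write [C2 write: invalidate none -> C2=M] -> [I,I,M,I]
Op 2: C2 write [C2 write: already M (modified), no change] -> [I,I,M,I]
Op 3: C1 write [C1 write: invalidate ['C2=M'] -> C1=M] -> [I,M,I,I]
Op 4: C3 write [C3 write: invalidate ['C1=M'] -> C3=M] -> [I,I,I,M]
Op 5: C3 read [C3 read: already in M, no change] -> [I,I,I,M]
Op 6: C1 write [C1 write: invalidate ['C3=M'] -> C1=M] -> [I,M,I,I]
Op 7: C2 write [C2 write: invalidate ['C1=M'] -> C2=M] -> [I,I,M,I]
Op 8: C0 write [C0 write: invalidate ['C2=M'] -> C0=M] -> [M,I,I,I]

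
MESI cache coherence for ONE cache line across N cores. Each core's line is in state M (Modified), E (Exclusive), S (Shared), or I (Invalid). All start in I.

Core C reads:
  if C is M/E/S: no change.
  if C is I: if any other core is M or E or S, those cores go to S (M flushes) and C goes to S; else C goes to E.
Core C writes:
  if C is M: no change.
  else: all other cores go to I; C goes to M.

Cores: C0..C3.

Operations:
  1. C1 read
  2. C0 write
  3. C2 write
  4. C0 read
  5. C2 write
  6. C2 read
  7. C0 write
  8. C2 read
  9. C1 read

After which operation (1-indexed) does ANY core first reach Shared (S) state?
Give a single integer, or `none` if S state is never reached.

Op 1: C1 read [C1 read from I: no other sharers -> C1=E (exclusive)] -> [I,E,I,I]
Op 2: C0 write [C0 write: invalidate ['C1=E'] -> C0=M] -> [M,I,I,I]
Op 3: C2 write [C2 write: invalidate ['C0=M'] -> C2=M] -> [I,I,M,I]
Op 4: C0 read [C0 read from I: others=['C2=M'] -> C0=S, others downsized to S] -> [S,I,S,I]
  -> First S state at op 4; remaining ops need not be traced.

Answer: 4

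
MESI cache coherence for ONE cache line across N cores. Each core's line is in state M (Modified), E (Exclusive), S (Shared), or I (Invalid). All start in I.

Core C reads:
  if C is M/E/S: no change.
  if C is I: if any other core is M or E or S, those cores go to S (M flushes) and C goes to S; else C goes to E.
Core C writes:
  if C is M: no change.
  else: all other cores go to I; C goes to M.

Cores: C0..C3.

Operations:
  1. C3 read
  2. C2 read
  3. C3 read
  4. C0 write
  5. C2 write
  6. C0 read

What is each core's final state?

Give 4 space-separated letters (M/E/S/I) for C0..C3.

Op 1: C3 read [C3 read from I: no other sharers -> C3=E (exclusive)] -> [I,I,I,E]
Op 2: C2 read [C2 read from I: others=['C3=E'] -> C2=S, others downsized to S] -> [I,I,S,S]
Op 3: C3 read [C3 read: already in S, no change] -> [I,I,S,S]
Op 4: C0 write [C0 write: invalidate ['C2=S', 'C3=S'] -> C0=M] -> [M,I,I,I]
Op 5: C2 write [C2 write: invalidate ['C0=M'] -> C2=M] -> [I,I,M,I]
Op 6: C0 read [C0 read from I: others=['C2=M'] -> C0=S, others downsized to S] -> [S,I,S,I]

Answer: S I S I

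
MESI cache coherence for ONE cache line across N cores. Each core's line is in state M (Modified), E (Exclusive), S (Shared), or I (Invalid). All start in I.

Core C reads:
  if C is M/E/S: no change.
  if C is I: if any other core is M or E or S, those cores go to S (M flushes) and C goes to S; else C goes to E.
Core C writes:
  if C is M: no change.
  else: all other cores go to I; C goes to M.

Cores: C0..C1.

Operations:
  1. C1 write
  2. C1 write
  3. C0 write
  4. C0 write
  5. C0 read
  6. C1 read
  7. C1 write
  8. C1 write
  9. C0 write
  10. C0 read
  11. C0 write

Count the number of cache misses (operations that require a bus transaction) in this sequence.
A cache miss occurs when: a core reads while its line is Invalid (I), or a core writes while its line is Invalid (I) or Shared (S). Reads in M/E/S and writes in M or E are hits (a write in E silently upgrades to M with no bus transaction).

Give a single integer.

Op 1: C1 write [C1 write: invalidate none -> C1=M] -> [I,M] [MISS #1: write from I]
Op 2: C1 write [C1 write: already M (modified), no change] -> [I,M] [hit: write from M]
Op 3: C0 write [C0 write: invalidate ['C1=M'] -> C0=M] -> [M,I] [MISS #2: write from I]
Op 4: C0 write [C0 write: already M (modified), no change] -> [M,I] [hit: write from M]
Op 5: C0 read [C0 read: already in M, no change] -> [M,I] [hit: read from M]
Op 6: C1 read [C1 read from I: others=['C0=M'] -> C1=S, others downsized to S] -> [S,S] [MISS #3: read from I]
Op 7: C1 write [C1 write: invalidate ['C0=S'] -> C1=M] -> [I,M] [MISS #4: write from S]
Op 8: C1 write [C1 write: already M (modified), no change] -> [I,M] [hit: write from M]
Op 9: C0 write [C0 write: invalidate ['C1=M'] -> C0=M] -> [M,I] [MISS #5: write from I]
Op 10: C0 read [C0 read: already in M, no change] -> [M,I] [hit: read from M]
Op 11: C0 write [C0 write: already M (modified), no change] -> [M,I] [hit: write from M]

Answer: 5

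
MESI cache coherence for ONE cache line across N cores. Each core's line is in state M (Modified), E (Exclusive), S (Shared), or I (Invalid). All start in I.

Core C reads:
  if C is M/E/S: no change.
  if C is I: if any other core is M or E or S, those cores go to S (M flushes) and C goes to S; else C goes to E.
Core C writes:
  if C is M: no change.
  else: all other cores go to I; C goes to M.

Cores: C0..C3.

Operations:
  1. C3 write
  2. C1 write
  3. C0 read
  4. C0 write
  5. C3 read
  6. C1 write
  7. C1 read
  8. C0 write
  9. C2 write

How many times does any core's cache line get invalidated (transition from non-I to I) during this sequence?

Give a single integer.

Answer: 6

Derivation:
Op 1: C3 write [C3 write: invalidate none -> C3=M] -> [I,I,I,M] (invalidations this op: 0; running total: 0)
Op 2: C1 write [C1 write: invalidate ['C3=M'] -> C1=M] -> [I,M,I,I] (invalidations this op: 1; running total: 1)
Op 3: C0 read [C0 read from I: others=['C1=M'] -> C0=S, others downsized to S] -> [S,S,I,I] (invalidations this op: 0; running total: 1)
Op 4: C0 write [C0 write: invalidate ['C1=S'] -> C0=M] -> [M,I,I,I] (invalidations this op: 1; running total: 2)
Op 5: C3 read [C3 read from I: others=['C0=M'] -> C3=S, others downsized to S] -> [S,I,I,S] (invalidations this op: 0; running total: 2)
Op 6: C1 write [C1 write: invalidate ['C0=S', 'C3=S'] -> C1=M] -> [I,M,I,I] (invalidations this op: 2; running total: 4)
Op 7: C1 read [C1 read: already in M, no change] -> [I,M,I,I] (invalidations this op: 0; running total: 4)
Op 8: C0 write [C0 write: invalidate ['C1=M'] -> C0=M] -> [M,I,I,I] (invalidations this op: 1; running total: 5)
Op 9: C2 write [C2 write: invalidate ['C0=M'] -> C2=M] -> [I,I,M,I] (invalidations this op: 1; running total: 6)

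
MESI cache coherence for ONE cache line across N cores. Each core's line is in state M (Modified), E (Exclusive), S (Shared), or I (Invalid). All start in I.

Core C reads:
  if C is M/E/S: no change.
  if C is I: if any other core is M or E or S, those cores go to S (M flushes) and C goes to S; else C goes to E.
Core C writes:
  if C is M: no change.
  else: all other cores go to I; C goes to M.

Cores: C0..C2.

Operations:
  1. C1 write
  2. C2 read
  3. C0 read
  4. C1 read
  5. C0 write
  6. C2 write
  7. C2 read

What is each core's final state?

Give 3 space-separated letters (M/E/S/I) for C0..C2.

Op 1: C1 write [C1 write: invalidate none -> C1=M] -> [I,M,I]
Op 2: C2 read [C2 read from I: others=['C1=M'] -> C2=S, others downsized to S] -> [I,S,S]
Op 3: C0 read [C0 read from I: others=['C1=S', 'C2=S'] -> C0=S, others downsized to S] -> [S,S,S]
Op 4: C1 read [C1 read: already in S, no change] -> [S,S,S]
Op 5: C0 write [C0 write: invalidate ['C1=S', 'C2=S'] -> C0=M] -> [M,I,I]
Op 6: C2 write [C2 write: invalidate ['C0=M'] -> C2=M] -> [I,I,M]
Op 7: C2 read [C2 read: already in M, no change] -> [I,I,M]

Answer: I I M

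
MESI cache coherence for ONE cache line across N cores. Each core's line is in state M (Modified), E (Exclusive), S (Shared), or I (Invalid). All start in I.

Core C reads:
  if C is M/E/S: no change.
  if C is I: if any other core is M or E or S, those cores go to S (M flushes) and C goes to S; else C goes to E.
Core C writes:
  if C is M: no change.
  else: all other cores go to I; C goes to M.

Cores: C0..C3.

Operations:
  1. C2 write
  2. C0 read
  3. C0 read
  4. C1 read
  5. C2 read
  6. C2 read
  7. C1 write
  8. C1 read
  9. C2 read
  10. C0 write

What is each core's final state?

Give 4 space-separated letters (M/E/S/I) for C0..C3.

Answer: M I I I

Derivation:
Op 1: C2 write [C2 write: invalidate none -> C2=M] -> [I,I,M,I]
Op 2: C0 read [C0 read from I: others=['C2=M'] -> C0=S, others downsized to S] -> [S,I,S,I]
Op 3: C0 read [C0 read: already in S, no change] -> [S,I,S,I]
Op 4: C1 read [C1 read from I: others=['C0=S', 'C2=S'] -> C1=S, others downsized to S] -> [S,S,S,I]
Op 5: C2 read [C2 read: already in S, no change] -> [S,S,S,I]
Op 6: C2 read [C2 read: already in S, no change] -> [S,S,S,I]
Op 7: C1 write [C1 write: invalidate ['C0=S', 'C2=S'] -> C1=M] -> [I,M,I,I]
Op 8: C1 read [C1 read: already in M, no change] -> [I,M,I,I]
Op 9: C2 read [C2 read from I: others=['C1=M'] -> C2=S, others downsized to S] -> [I,S,S,I]
Op 10: C0 write [C0 write: invalidate ['C1=S', 'C2=S'] -> C0=M] -> [M,I,I,I]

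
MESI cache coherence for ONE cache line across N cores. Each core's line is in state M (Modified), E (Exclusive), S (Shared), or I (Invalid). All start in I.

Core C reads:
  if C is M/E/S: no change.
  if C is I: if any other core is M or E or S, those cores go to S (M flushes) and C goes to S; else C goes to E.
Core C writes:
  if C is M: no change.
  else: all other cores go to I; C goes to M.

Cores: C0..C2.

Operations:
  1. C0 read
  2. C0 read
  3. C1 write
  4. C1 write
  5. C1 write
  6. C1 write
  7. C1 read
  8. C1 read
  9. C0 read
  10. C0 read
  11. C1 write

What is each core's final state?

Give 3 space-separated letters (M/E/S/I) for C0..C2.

Answer: I M I

Derivation:
Op 1: C0 read [C0 read from I: no other sharers -> C0=E (exclusive)] -> [E,I,I]
Op 2: C0 read [C0 read: already in E, no change] -> [E,I,I]
Op 3: C1 write [C1 write: invalidate ['C0=E'] -> C1=M] -> [I,M,I]
Op 4: C1 write [C1 write: already M (modified), no change] -> [I,M,I]
Op 5: C1 write [C1 write: already M (modified), no change] -> [I,M,I]
Op 6: C1 write [C1 write: already M (modified), no change] -> [I,M,I]
Op 7: C1 read [C1 read: already in M, no change] -> [I,M,I]
Op 8: C1 read [C1 read: already in M, no change] -> [I,M,I]
Op 9: C0 read [C0 read from I: others=['C1=M'] -> C0=S, others downsized to S] -> [S,S,I]
Op 10: C0 read [C0 read: already in S, no change] -> [S,S,I]
Op 11: C1 write [C1 write: invalidate ['C0=S'] -> C1=M] -> [I,M,I]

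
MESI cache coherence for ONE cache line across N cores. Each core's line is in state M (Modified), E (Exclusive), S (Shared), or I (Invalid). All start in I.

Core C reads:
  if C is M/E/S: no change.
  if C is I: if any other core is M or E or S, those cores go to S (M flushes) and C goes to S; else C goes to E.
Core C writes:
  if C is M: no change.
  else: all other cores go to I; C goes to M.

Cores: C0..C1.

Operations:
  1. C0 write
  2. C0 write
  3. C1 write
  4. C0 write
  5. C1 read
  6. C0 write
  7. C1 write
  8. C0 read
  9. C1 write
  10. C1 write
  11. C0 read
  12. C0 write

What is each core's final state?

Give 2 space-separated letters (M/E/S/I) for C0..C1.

Op 1: C0 write [C0 write: invalidate none -> C0=M] -> [M,I]
Op 2: C0 write [C0 write: already M (modified), no change] -> [M,I]
Op 3: C1 write [C1 write: invalidate ['C0=M'] -> C1=M] -> [I,M]
Op 4: C0 write [C0 write: invalidate ['C1=M'] -> C0=M] -> [M,I]
Op 5: C1 read [C1 read from I: others=['C0=M'] -> C1=S, others downsized to S] -> [S,S]
Op 6: C0 write [C0 write: invalidate ['C1=S'] -> C0=M] -> [M,I]
Op 7: C1 write [C1 write: invalidate ['C0=M'] -> C1=M] -> [I,M]
Op 8: C0 read [C0 read from I: others=['C1=M'] -> C0=S, others downsized to S] -> [S,S]
Op 9: C1 write [C1 write: invalidate ['C0=S'] -> C1=M] -> [I,M]
Op 10: C1 write [C1 write: already M (modified), no change] -> [I,M]
Op 11: C0 read [C0 read from I: others=['C1=M'] -> C0=S, others downsized to S] -> [S,S]
Op 12: C0 write [C0 write: invalidate ['C1=S'] -> C0=M] -> [M,I]

Answer: M I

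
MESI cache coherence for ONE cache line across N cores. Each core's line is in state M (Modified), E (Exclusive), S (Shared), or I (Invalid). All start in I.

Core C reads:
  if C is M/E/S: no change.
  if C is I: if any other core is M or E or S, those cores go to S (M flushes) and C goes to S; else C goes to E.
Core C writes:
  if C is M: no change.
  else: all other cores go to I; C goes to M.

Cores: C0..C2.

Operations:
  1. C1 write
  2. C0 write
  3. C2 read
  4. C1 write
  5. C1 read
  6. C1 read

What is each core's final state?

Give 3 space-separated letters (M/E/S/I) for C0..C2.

Answer: I M I

Derivation:
Op 1: C1 write [C1 write: invalidate none -> C1=M] -> [I,M,I]
Op 2: C0 write [C0 write: invalidate ['C1=M'] -> C0=M] -> [M,I,I]
Op 3: C2 read [C2 read from I: others=['C0=M'] -> C2=S, others downsized to S] -> [S,I,S]
Op 4: C1 write [C1 write: invalidate ['C0=S', 'C2=S'] -> C1=M] -> [I,M,I]
Op 5: C1 read [C1 read: already in M, no change] -> [I,M,I]
Op 6: C1 read [C1 read: already in M, no change] -> [I,M,I]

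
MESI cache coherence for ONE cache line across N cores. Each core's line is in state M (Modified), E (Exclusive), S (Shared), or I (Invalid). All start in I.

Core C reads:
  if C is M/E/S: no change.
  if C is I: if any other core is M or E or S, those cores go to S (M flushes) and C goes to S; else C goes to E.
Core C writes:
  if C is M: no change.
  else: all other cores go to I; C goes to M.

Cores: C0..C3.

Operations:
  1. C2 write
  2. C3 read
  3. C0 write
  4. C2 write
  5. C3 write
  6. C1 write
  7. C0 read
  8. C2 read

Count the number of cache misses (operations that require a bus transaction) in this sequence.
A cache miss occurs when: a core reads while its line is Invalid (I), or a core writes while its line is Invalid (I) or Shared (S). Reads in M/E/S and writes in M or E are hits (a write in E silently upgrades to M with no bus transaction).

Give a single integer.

Answer: 8

Derivation:
Op 1: C2 write [C2 write: invalidate none -> C2=M] -> [I,I,M,I] [MISS #1: write from I]
Op 2: C3 read [C3 read from I: others=['C2=M'] -> C3=S, others downsized to S] -> [I,I,S,S] [MISS #2: read from I]
Op 3: C0 write [C0 write: invalidate ['C2=S', 'C3=S'] -> C0=M] -> [M,I,I,I] [MISS #3: write from I]
Op 4: C2 write [C2 write: invalidate ['C0=M'] -> C2=M] -> [I,I,M,I] [MISS #4: write from I]
Op 5: C3 write [C3 write: invalidate ['C2=M'] -> C3=M] -> [I,I,I,M] [MISS #5: write from I]
Op 6: C1 write [C1 write: invalidate ['C3=M'] -> C1=M] -> [I,M,I,I] [MISS #6: write from I]
Op 7: C0 read [C0 read from I: others=['C1=M'] -> C0=S, others downsized to S] -> [S,S,I,I] [MISS #7: read from I]
Op 8: C2 read [C2 read from I: others=['C0=S', 'C1=S'] -> C2=S, others downsized to S] -> [S,S,S,I] [MISS #8: read from I]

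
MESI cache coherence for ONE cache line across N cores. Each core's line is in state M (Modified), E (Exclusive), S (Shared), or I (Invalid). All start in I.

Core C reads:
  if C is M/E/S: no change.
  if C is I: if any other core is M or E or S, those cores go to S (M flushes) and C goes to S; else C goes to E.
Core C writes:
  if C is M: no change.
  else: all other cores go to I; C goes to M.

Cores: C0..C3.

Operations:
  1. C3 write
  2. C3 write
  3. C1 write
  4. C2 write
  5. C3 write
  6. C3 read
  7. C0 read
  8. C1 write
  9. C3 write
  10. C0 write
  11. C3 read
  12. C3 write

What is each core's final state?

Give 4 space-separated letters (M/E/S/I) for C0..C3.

Answer: I I I M

Derivation:
Op 1: C3 write [C3 write: invalidate none -> C3=M] -> [I,I,I,M]
Op 2: C3 write [C3 write: already M (modified), no change] -> [I,I,I,M]
Op 3: C1 write [C1 write: invalidate ['C3=M'] -> C1=M] -> [I,M,I,I]
Op 4: C2 write [C2 write: invalidate ['C1=M'] -> C2=M] -> [I,I,M,I]
Op 5: C3 write [C3 write: invalidate ['C2=M'] -> C3=M] -> [I,I,I,M]
Op 6: C3 read [C3 read: already in M, no change] -> [I,I,I,M]
Op 7: C0 read [C0 read from I: others=['C3=M'] -> C0=S, others downsized to S] -> [S,I,I,S]
Op 8: C1 write [C1 write: invalidate ['C0=S', 'C3=S'] -> C1=M] -> [I,M,I,I]
Op 9: C3 write [C3 write: invalidate ['C1=M'] -> C3=M] -> [I,I,I,M]
Op 10: C0 write [C0 write: invalidate ['C3=M'] -> C0=M] -> [M,I,I,I]
Op 11: C3 read [C3 read from I: others=['C0=M'] -> C3=S, others downsized to S] -> [S,I,I,S]
Op 12: C3 write [C3 write: invalidate ['C0=S'] -> C3=M] -> [I,I,I,M]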